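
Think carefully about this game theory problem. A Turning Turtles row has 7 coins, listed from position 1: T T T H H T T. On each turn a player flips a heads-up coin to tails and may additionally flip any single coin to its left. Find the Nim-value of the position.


Coins: T T T H H T T
Key fact: a single head at position k behaves exactly like a Nim heap of size k (turning it to T and optionally flipping a coin at j < k corresponds to moving the heap from k to j, or to 0), and heads combine as a disjunctive sum (two heads at the same place would cancel, matching j XOR j = 0). So the Nim-value is the XOR of the 1-indexed positions of the heads.
Face-up positions (1-indexed): [4, 5]
XOR 0 with 4: 0 XOR 4 = 4
XOR 4 with 5: 4 XOR 5 = 1
Nim-value = 1

1


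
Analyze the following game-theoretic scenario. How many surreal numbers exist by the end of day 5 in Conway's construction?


Day 0: {|} = 0 is born. Count = 1.
Day n: the number of surreal numbers born by day n is 2^(n+1) - 1.
By day 0: 2^1 - 1 = 1
By day 1: 2^2 - 1 = 3
By day 2: 2^3 - 1 = 7
By day 3: 2^4 - 1 = 15
By day 4: 2^5 - 1 = 31
By day 5: 2^6 - 1 = 63
By day 5: 63 surreal numbers.

63


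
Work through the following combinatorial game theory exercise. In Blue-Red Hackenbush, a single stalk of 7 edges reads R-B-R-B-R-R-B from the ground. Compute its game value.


Edges (from ground): R-B-R-B-R-R-B
By Berlekamp's sign-expansion rule, a Blue-Red Hackenbush stalk has the value of the surreal number whose sign sequence is the edge sequence with B -> + and R -> -.
Sign sequence: -+-+--+
Trace the sign expansion in the surreal number tree, starting from 0:
Edge 1: R (sign -) -> bounds (-inf, 0), value = -1
Edge 2: B (sign +) -> bounds (-1, 0), value = -1/2
Edge 3: R (sign -) -> bounds (-1, -1/2), value = -3/4
Edge 4: B (sign +) -> bounds (-3/4, -1/2), value = -5/8
Edge 5: R (sign -) -> bounds (-3/4, -5/8), value = -11/16
Edge 6: R (sign -) -> bounds (-3/4, -11/16), value = -23/32
Edge 7: B (sign +) -> bounds (-23/32, -11/16), value = -45/64
Game value = -45/64

-45/64


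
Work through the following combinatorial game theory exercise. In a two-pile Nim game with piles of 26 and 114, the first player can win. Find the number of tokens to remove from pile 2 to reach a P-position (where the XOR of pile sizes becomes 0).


Piles: 26 and 114
Current XOR: 26 XOR 114 = 104 (non-zero, so this is an N-position).
To make the XOR zero, we need to find a move that balances the piles.
For pile 2 (size 114): target = 114 XOR 104 = 26
We reduce pile 2 from 114 to 26.
Tokens removed: 114 - 26 = 88
Verification: 26 XOR 26 = 0

88


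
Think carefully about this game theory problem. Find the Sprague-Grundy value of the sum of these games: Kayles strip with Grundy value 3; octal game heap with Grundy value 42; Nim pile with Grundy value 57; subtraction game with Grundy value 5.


By the Sprague-Grundy theorem, the Grundy value of a sum of games is the XOR of individual Grundy values.
Kayles strip: Grundy value = 3. Running XOR: 0 XOR 3 = 3
octal game heap: Grundy value = 42. Running XOR: 3 XOR 42 = 41
Nim pile: Grundy value = 57. Running XOR: 41 XOR 57 = 16
subtraction game: Grundy value = 5. Running XOR: 16 XOR 5 = 21
The combined Grundy value is 21.

21


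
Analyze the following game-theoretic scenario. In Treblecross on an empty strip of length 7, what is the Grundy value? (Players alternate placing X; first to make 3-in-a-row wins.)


Treblecross: place X on empty cells; 3-in-a-row wins.
Playing within two cells of an existing X lets the opponent win at once, so sensible play treats the cells i-2..i+2 around each X as dead. The player left with no safe cell loses, so this is a normal-play take-away game on strips of safe cells.
Placing X at cell i (0-indexed) of a strip of k safe cells leaves independent strips of sizes max(0, i-2) and max(0, k-i-3). Hence G(k) = mex{ G(max(0,i-2)) XOR G(max(0,k-i-3)) : 0 <= i < k }, with G(0) = 0.
G(1): splits (0,0):0^0=0 -> mex({0}) = 1
G(2): splits (0,0):0^0=0 -> mex({0}) = 1
G(3): splits (0,0):0^0=0 -> mex({0}) = 1
G(4): splits (0,1):0^1=1 (0,0):0^0=0 -> mex({0, 1}) = 2
G(5): splits (0,2):0^1=1 (0,1):0^1=1 (0,0):0^0=0 -> mex({0, 1}) = 2
G(6) = mex({1}) = 0
G(7) = mex({0, 1, 2}) = 3
Therefore G(7) = 3.

3


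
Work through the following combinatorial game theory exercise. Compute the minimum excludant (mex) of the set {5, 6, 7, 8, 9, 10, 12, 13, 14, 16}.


Set = {5, 6, 7, 8, 9, 10, 12, 13, 14, 16}
0 is NOT in the set. This is the mex.
mex = 0

0


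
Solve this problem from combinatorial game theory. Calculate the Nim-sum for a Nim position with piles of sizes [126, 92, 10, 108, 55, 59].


We need the XOR (exclusive or) of all pile sizes.
After XOR-ing pile 1 (size 126): 0 XOR 126 = 126
After XOR-ing pile 2 (size 92): 126 XOR 92 = 34
After XOR-ing pile 3 (size 10): 34 XOR 10 = 40
After XOR-ing pile 4 (size 108): 40 XOR 108 = 68
After XOR-ing pile 5 (size 55): 68 XOR 55 = 115
After XOR-ing pile 6 (size 59): 115 XOR 59 = 72
The Nim-value of this position is 72.

72


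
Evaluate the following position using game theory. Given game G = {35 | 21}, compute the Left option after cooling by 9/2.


Original game: {35 | 21} (a switch {a | b} with a > b).
Cooling by t (for t below the temperature (a - b)/2 = 7) taxes each move by t: {a | b} cooled by t is {a - t | b + t}.
Cooling amount: t = 9/2
Cooled Left option: 35 - 9/2 = 61/2
Cooled Right option: 21 + 9/2 = 51/2
Cooled game: {61/2 | 51/2}
Left option = 61/2

61/2


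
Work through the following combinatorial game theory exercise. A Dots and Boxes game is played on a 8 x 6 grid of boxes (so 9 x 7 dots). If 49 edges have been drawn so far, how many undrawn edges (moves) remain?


Grid: 8 x 6 boxes, i.e. 9 rows and 7 columns of dots.
Horizontal edges: (rows + 1) * cols = 9 * 6 = 54
Vertical edges: rows * (cols + 1) = 8 * 7 = 56
Total edges: 54 + 56 = 110
Edges drawn: 49
Remaining: 110 - 49 = 61

61


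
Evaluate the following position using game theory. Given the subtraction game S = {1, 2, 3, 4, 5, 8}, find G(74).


The subtraction set is S = {1, 2, 3, 4, 5, 8}.
G(k) = mex{ G(k - s) : s in S, s <= k }. We compute iteratively: G(0) = 0.
G(1) = mex({0}) = 1
G(2) = mex({0, 1}) = 2
G(3) = mex({0, 1, 2}) = 3
G(4) = mex({0, 1, 2, 3}) = 4
G(5) = mex({0, 1, 2, 3, 4}) = 5
G(6) = mex({1, 2, 3, 4, 5}) = 0
G(7) = mex({0, 2, 3, 4, 5}) = 1
G(8) = mex({0, 1, 3, 4, 5}) = 2
G(9) = mex({0, 1, 2, 4, 5}) = 3
G(10) = mex({0, 1, 2, 3, 5}) = 4
G(11) = mex({0, 1, 2, 3, 4}) = 5
G(12) = mex({1, 2, 3, 4, 5}) = 0
G(13) = mex({0, 2, 3, 4, 5}) = 1
Observe that G(6)..G(13) = 0, 1, 2, 3, 4, 5, 0, 1 repeats G(0)..G(7) = 0, 1, 2, 3, 4, 5, 0, 1.
For k >= max(S) = 8, G(k) is determined by the previous 8 values G(k-8)..G(k-1); a window of 8 consecutive values has recurred shifted by 6, so by induction G(k + 6) = G(k) for all k >= 0: the sequence is periodic from the start with period 6.
One period: G(0..5) = 0, 1, 2, 3, 4, 5.
74 mod 6 = 2, so G(74) = G(2) = 2.

2


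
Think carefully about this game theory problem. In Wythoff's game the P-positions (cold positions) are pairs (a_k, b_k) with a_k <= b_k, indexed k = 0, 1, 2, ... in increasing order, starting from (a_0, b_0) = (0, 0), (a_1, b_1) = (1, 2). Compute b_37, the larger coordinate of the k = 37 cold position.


By Wythoff's theorem, a_k = floor(k * phi) and b_k = floor(k * phi^2) = a_k + k, where phi = (1 + sqrt(5))/2 is the golden ratio.
phi = (1 + sqrt(5))/2 = 1.618034
phi^2 = phi + 1 = 2.618034
k = 37
k * phi^2 = 37 * 2.618034 = 96.867258
b_37 = floor(k * phi^2) = 96 (check: a_37 + k = 59 + 37 = 96)

96


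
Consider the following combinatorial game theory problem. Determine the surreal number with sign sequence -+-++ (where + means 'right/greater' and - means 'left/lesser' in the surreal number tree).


Sign expansion: -+-++
Rule: track bounds (lo, hi), initially (-inf, +inf). On '+', the current value becomes lo and we move to the simplest number in (value, hi): value + 1 if hi = +inf, otherwise the midpoint (value + hi)/2. On '-', the current value becomes hi and we move to value - 1 if lo = -inf, otherwise the midpoint (lo + value)/2.
Start at 0.
Step 1: sign = -, move left. Bounds: (-inf, 0). Value = -1
Step 2: sign = +, move right. Bounds: (-1, 0). Value = -1/2
Step 3: sign = -, move left. Bounds: (-1, -1/2). Value = -3/4
Step 4: sign = +, move right. Bounds: (-3/4, -1/2). Value = -5/8
Step 5: sign = +, move right. Bounds: (-5/8, -1/2). Value = -9/16
The surreal number with sign expansion -+-++ is -9/16.

-9/16


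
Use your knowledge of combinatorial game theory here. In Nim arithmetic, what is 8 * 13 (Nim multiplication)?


Nim multiplication is bilinear over XOR: (u XOR v) * w = (u*w) XOR (v*w).
So we split each operand into its bit components and XOR the pairwise Nim products.
8 = 8 (as XOR of powers of 2).
13 = 1 + 4 + 8 (as XOR of powers of 2).
Using the standard Nim-product table on single bits:
  2*2 = 3,   2*4 = 8,   2*8 = 12,
  4*4 = 6,   4*8 = 11,  8*8 = 13,
and  1*x = x (identity), k*l = l*k (commutative).
Pairwise Nim products:
  8 * 1 = 8
  8 * 4 = 11
  8 * 8 = 13
XOR them: 8 XOR 11 XOR 13 = 14.
Result: 8 * 13 = 14 (in Nim).

14


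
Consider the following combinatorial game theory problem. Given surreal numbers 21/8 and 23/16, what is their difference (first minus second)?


x = 21/8, y = 23/16
Converting to common denominator: 16
x = 42/16, y = 23/16
x - y = 21/8 - 23/16 = 19/16

19/16


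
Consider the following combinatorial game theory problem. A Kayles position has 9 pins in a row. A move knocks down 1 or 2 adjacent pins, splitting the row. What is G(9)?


Kayles: a move removes 1 or 2 adjacent pins from a contiguous row.
Removing pins from a row of k leaves two independent rows (a, b) with a + b = k - 1 (one pin) or a + b = k - 2 (two pins); an end removal gives a = 0.
By Sprague-Grundy, G(k) = mex{ G(a) XOR G(b) } over all these splits. G(0) = 0.
G(1): splits (0,0):0^0=0 -> mex({0}) = 1
G(2): splits (0,1):0^1=1 (0,0):0^0=0 -> mex({0, 1}) = 2
G(3): splits (0,2):0^2=2 (1,1):1^1=0 (0,1):0^1=1 -> mex({0, 1, 2}) = 3
G(4): splits (0,3):0^3=3 (1,2):1^2=3 (0,2):0^2=2 (1,1):1^1=0 -> mex({0, 2, 3}) = 1
G(5): splits (0,4):0^1=1 (1,3):1^3=2 (2,2):2^2=0 (0,3):0^3=3 (1,2):1^2=3 -> mex({0, 1, 2, 3}) = 4
G(6) = mex({0, 1, 2, 4}) = 3
G(7) = mex({0, 1, 3, 4, 5}) = 2
G(8) = mex({0, 2, 3, 5, 6}) = 1
G(9) = mex({0, 1, 2, 3, 6, 7}) = 4
Therefore G(9) = 4.

4


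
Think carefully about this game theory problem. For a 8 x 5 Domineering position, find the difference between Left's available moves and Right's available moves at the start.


Board is 8 x 5 (rows x cols).
Left (vertical) placements: (rows-1) * cols = 7 * 5 = 35
Right (horizontal) placements: rows * (cols-1) = 8 * 4 = 32
Advantage = Left - Right = 35 - 32 = 3

3


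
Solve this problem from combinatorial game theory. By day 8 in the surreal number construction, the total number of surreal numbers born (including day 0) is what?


Day 0: {|} = 0 is born. Count = 1.
Day n: the number of surreal numbers born by day n is 2^(n+1) - 1.
By day 0: 2^1 - 1 = 1
By day 1: 2^2 - 1 = 3
By day 2: 2^3 - 1 = 7
By day 3: 2^4 - 1 = 15
By day 4: 2^5 - 1 = 31
By day 5: 2^6 - 1 = 63
By day 6: 2^7 - 1 = 127
By day 7: 2^8 - 1 = 255
By day 8: 2^9 - 1 = 511
By day 8: 511 surreal numbers.

511


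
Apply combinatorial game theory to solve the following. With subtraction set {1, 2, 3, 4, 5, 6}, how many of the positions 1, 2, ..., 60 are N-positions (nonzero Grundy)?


Subtraction set S = {1, 2, 3, 4, 5, 6}, so G(n) = n mod 7.
G(n) = 0 when n is a multiple of 7.
Multiples of 7 in [1, 60]: 8
N-positions (nonzero Grundy) = 60 - 8 = 52

52


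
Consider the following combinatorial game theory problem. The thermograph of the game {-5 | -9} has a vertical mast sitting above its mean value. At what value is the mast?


Game = {-5 | -9}, a switch {a | b} with numbers a > b.
Its thermograph has left wall a - t and right wall b + t, which meet at t = (a - b)/2, where both equal (a + b)/2. So the mast (mean value) is at (a + b)/2.
Mean = (-5 + (-9))/2 = -14/2 = -7

-7


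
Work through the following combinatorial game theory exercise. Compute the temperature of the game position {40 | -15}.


The game is {40 | -15}, a switch {a | b} with numbers a > b.
Cooling {a | b} by t gives {a - t | b + t}, which stops being hot when a - t = b + t, i.e. at t = (a - b)/2. So the temperature of a switch is (a - b)/2.
Temperature = (Left option - Right option) / 2
= (40 - (-15)) / 2
= 55 / 2
= 55/2

55/2


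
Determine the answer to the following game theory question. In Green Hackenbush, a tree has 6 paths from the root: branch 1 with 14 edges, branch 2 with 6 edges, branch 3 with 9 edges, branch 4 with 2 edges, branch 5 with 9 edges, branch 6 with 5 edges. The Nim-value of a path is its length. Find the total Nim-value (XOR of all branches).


The tree has 6 branches from the ground vertex.
In Green Hackenbush, the Nim-value of a simple path of length k is k.
Branch 1: length 14, Nim-value = 14
Branch 2: length 6, Nim-value = 6
Branch 3: length 9, Nim-value = 9
Branch 4: length 2, Nim-value = 2
Branch 5: length 9, Nim-value = 9
Branch 6: length 5, Nim-value = 5
Total Nim-value = XOR of all branch values:
0 XOR 14 = 14
14 XOR 6 = 8
8 XOR 9 = 1
1 XOR 2 = 3
3 XOR 9 = 10
10 XOR 5 = 15
Nim-value of the tree = 15

15


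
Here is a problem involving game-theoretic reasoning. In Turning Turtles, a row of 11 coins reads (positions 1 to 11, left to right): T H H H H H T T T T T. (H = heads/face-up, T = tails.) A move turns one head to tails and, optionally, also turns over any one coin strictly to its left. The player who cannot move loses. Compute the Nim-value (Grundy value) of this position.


Coins: T H H H H H T T T T T
Key fact: a single head at position k behaves exactly like a Nim heap of size k (turning it to T and optionally flipping a coin at j < k corresponds to moving the heap from k to j, or to 0), and heads combine as a disjunctive sum (two heads at the same place would cancel, matching j XOR j = 0). So the Nim-value is the XOR of the 1-indexed positions of the heads.
Face-up positions (1-indexed): [2, 3, 4, 5, 6]
XOR 0 with 2: 0 XOR 2 = 2
XOR 2 with 3: 2 XOR 3 = 1
XOR 1 with 4: 1 XOR 4 = 5
XOR 5 with 5: 5 XOR 5 = 0
XOR 0 with 6: 0 XOR 6 = 6
Nim-value = 6

6


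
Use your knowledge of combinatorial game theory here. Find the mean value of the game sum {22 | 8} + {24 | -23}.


G1 = {22 | 8}, G2 = {24 | -23}
Each is a switch {a | b} with numbers a > b; its mean value is (a + b)/2, and mean value is additive over game sums: m(G1 + G2) = m(G1) + m(G2).
Mean of G1 = (22 + (8))/2 = 30/2 = 15
Mean of G2 = (24 + (-23))/2 = 1/2 = 1/2
Mean of G1 + G2 = 15 + 1/2 = 31/2

31/2


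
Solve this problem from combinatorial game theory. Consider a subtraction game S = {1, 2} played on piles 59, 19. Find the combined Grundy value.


Subtraction set: {1, 2}
For this subtraction set, G(n) = n mod 3 (period = max + 1 = 3).
Pile 1 (size 59): G(59) = 59 mod 3 = 2
Pile 2 (size 19): G(19) = 19 mod 3 = 1
Total Grundy value = XOR of all: 2 XOR 1 = 3

3


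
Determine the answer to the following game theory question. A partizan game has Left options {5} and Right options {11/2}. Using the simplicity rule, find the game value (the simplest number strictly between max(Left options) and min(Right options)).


Left options: {5}, max = 5
Right options: {11/2}, min = 11/2
All options are numbers and max(Left) < min(Right), so by the simplicity theorem the value is the simplest (earliest-born) number strictly between 5 and 11/2.
No integer lies strictly between 5 and 11/2, so the value is the dyadic rational m/2^k in the interval with the smallest k (then m odd); search k = 1, 2, ...:
Denominator 2: no odd multiple of 1/2 lies strictly between 5 and 11/2.
Denominator 4: 21/4 lies strictly between 5 and 11/2 -- found.
The simplest number in the interval is 21/4.
Game value = 21/4

21/4


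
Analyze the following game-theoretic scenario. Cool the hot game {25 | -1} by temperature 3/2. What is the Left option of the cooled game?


Original game: {25 | -1} (a switch {a | b} with a > b).
Cooling by t (for t below the temperature (a - b)/2 = 13) taxes each move by t: {a | b} cooled by t is {a - t | b + t}.
Cooling amount: t = 3/2
Cooled Left option: 25 - 3/2 = 47/2
Cooled Right option: -1 + 3/2 = 1/2
Cooled game: {47/2 | 1/2}
Left option = 47/2

47/2


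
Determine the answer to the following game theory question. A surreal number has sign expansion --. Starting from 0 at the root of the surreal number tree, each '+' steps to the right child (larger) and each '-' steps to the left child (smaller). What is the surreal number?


Sign expansion: --
Rule: track bounds (lo, hi), initially (-inf, +inf). On '+', the current value becomes lo and we move to the simplest number in (value, hi): value + 1 if hi = +inf, otherwise the midpoint (value + hi)/2. On '-', the current value becomes hi and we move to value - 1 if lo = -inf, otherwise the midpoint (lo + value)/2.
Start at 0.
Step 1: sign = -, move left. Bounds: (-inf, 0). Value = -1
Step 2: sign = -, move left. Bounds: (-inf, -1). Value = -2
The surreal number with sign expansion -- is -2.

-2


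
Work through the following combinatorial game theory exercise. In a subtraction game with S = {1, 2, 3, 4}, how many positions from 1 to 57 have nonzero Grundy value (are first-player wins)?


Subtraction set S = {1, 2, 3, 4}, so G(n) = n mod 5.
G(n) = 0 when n is a multiple of 5.
Multiples of 5 in [1, 57]: 11
N-positions (nonzero Grundy) = 57 - 11 = 46

46


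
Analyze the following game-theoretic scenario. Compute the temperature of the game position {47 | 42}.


The game is {47 | 42}, a switch {a | b} with numbers a > b.
Cooling {a | b} by t gives {a - t | b + t}, which stops being hot when a - t = b + t, i.e. at t = (a - b)/2. So the temperature of a switch is (a - b)/2.
Temperature = (Left option - Right option) / 2
= (47 - (42)) / 2
= 5 / 2
= 5/2

5/2


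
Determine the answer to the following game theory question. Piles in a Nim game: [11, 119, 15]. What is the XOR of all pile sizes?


We need the XOR (exclusive or) of all pile sizes.
After XOR-ing pile 1 (size 11): 0 XOR 11 = 11
After XOR-ing pile 2 (size 119): 11 XOR 119 = 124
After XOR-ing pile 3 (size 15): 124 XOR 15 = 115
The Nim-value of this position is 115.

115


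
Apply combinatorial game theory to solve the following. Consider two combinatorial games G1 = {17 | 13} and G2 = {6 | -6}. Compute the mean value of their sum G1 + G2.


G1 = {17 | 13}, G2 = {6 | -6}
Each is a switch {a | b} with numbers a > b; its mean value is (a + b)/2, and mean value is additive over game sums: m(G1 + G2) = m(G1) + m(G2).
Mean of G1 = (17 + (13))/2 = 30/2 = 15
Mean of G2 = (6 + (-6))/2 = 0/2 = 0
Mean of G1 + G2 = 15 + 0 = 15

15


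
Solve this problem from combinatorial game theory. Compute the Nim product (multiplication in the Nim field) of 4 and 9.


Nim multiplication is bilinear over XOR: (u XOR v) * w = (u*w) XOR (v*w).
So we split each operand into its bit components and XOR the pairwise Nim products.
4 = 4 (as XOR of powers of 2).
9 = 1 + 8 (as XOR of powers of 2).
Using the standard Nim-product table on single bits:
  2*2 = 3,   2*4 = 8,   2*8 = 12,
  4*4 = 6,   4*8 = 11,  8*8 = 13,
and  1*x = x (identity), k*l = l*k (commutative).
Pairwise Nim products:
  4 * 1 = 4
  4 * 8 = 11
XOR them: 4 XOR 11 = 15.
Result: 4 * 9 = 15 (in Nim).

15


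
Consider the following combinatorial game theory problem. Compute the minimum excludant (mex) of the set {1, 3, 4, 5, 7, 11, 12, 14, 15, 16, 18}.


Set = {1, 3, 4, 5, 7, 11, 12, 14, 15, 16, 18}
0 is NOT in the set. This is the mex.
mex = 0

0


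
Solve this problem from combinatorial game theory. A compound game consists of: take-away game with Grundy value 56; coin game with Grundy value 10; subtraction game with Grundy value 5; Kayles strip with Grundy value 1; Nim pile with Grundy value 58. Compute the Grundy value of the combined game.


By the Sprague-Grundy theorem, the Grundy value of a sum of games is the XOR of individual Grundy values.
take-away game: Grundy value = 56. Running XOR: 0 XOR 56 = 56
coin game: Grundy value = 10. Running XOR: 56 XOR 10 = 50
subtraction game: Grundy value = 5. Running XOR: 50 XOR 5 = 55
Kayles strip: Grundy value = 1. Running XOR: 55 XOR 1 = 54
Nim pile: Grundy value = 58. Running XOR: 54 XOR 58 = 12
The combined Grundy value is 12.

12


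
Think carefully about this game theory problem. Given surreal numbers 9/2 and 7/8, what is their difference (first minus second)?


x = 9/2, y = 7/8
Converting to common denominator: 8
x = 36/8, y = 7/8
x - y = 9/2 - 7/8 = 29/8

29/8


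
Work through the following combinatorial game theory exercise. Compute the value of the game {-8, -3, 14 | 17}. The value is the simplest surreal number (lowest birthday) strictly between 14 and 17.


Left options: {-8, -3, 14}, max = 14
Right options: {17}, min = 17
All options are numbers and max(Left) < min(Right), so by the simplicity theorem the value is the simplest (earliest-born) number strictly between 14 and 17.
Integers 15 through 16 all lie strictly between 14 and 17.
Among integers, the simplest (lowest birthday = smallest |n|; 0 is born on day 0, +-n on day n) is 15.
No non-integer in the interval can be simpler: if x is a non-integer in the interval, then floor(x) or ceil(x) also lies in the interval (the interval contains an integer), and both are proper prefixes of x's sign expansion, i.e. born earlier. So the game value is 15.
Game value = 15

15


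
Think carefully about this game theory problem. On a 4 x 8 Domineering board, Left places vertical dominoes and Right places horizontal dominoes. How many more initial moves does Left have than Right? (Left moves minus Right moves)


Board is 4 x 8 (rows x cols).
Left (vertical) placements: (rows-1) * cols = 3 * 8 = 24
Right (horizontal) placements: rows * (cols-1) = 4 * 7 = 28
Advantage = Left - Right = 24 - 28 = -4

-4


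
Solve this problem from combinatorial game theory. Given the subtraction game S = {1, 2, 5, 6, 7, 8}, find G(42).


The subtraction set is S = {1, 2, 5, 6, 7, 8}.
G(k) = mex{ G(k - s) : s in S, s <= k }. We compute iteratively: G(0) = 0.
G(1) = mex({0}) = 1
G(2) = mex({0, 1}) = 2
G(3) = mex({1, 2}) = 0
G(4) = mex({0, 2}) = 1
G(5) = mex({0, 1}) = 2
G(6) = mex({0, 1, 2}) = 3
G(7) = mex({0, 1, 2, 3}) = 4
G(8) = mex({0, 1, 2, 3, 4}) = 5
G(9) = mex({0, 1, 2, 4, 5}) = 3
G(10) = mex({0, 1, 2, 3, 5}) = 4
G(11) = mex({0, 1, 2, 3, 4}) = 5
G(12) = mex({1, 2, 3, 4, 5}) = 0
G(13) = mex({0, 2, 3, 4, 5}) = 1
G(14) = mex({0, 1, 3, 4, 5}) = 2
G(15) = mex({1, 2, 3, 4, 5}) = 0
G(16) = mex({0, 2, 3, 4, 5}) = 1
G(17) = mex({0, 1, 3, 4, 5}) = 2
G(18) = mex({0, 1, 2, 4, 5}) = 3
G(19) = mex({0, 1, 2, 3, 5}) = 4
Observe that G(12)..G(19) = 0, 1, 2, 0, 1, 2, 3, 4 repeats G(0)..G(7) = 0, 1, 2, 0, 1, 2, 3, 4.
For k >= max(S) = 8, G(k) is determined by the previous 8 values G(k-8)..G(k-1); a window of 8 consecutive values has recurred shifted by 12, so by induction G(k + 12) = G(k) for all k >= 0: the sequence is periodic from the start with period 12.
One period: G(0..11) = 0, 1, 2, 0, 1, 2, 3, 4, 5, 3, 4, 5.
42 mod 12 = 6, so G(42) = G(6) = 3.

3


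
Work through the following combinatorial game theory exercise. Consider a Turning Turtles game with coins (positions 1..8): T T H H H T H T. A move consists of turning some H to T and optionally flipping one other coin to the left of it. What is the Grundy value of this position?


Coins: T T H H H T H T
Key fact: a single head at position k behaves exactly like a Nim heap of size k (turning it to T and optionally flipping a coin at j < k corresponds to moving the heap from k to j, or to 0), and heads combine as a disjunctive sum (two heads at the same place would cancel, matching j XOR j = 0). So the Nim-value is the XOR of the 1-indexed positions of the heads.
Face-up positions (1-indexed): [3, 4, 5, 7]
XOR 0 with 3: 0 XOR 3 = 3
XOR 3 with 4: 3 XOR 4 = 7
XOR 7 with 5: 7 XOR 5 = 2
XOR 2 with 7: 2 XOR 7 = 5
Nim-value = 5

5


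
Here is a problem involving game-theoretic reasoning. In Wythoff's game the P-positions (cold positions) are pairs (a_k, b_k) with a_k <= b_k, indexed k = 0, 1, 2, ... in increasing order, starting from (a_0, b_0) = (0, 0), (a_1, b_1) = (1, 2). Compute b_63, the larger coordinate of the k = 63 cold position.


By Wythoff's theorem, a_k = floor(k * phi) and b_k = floor(k * phi^2) = a_k + k, where phi = (1 + sqrt(5))/2 is the golden ratio.
phi = (1 + sqrt(5))/2 = 1.618034
phi^2 = phi + 1 = 2.618034
k = 63
k * phi^2 = 63 * 2.618034 = 164.936141
b_63 = floor(k * phi^2) = 164 (check: a_63 + k = 101 + 63 = 164)

164


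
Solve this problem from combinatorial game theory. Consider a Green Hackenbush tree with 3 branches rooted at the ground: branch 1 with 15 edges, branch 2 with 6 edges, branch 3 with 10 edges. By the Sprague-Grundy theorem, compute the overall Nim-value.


The tree has 3 branches from the ground vertex.
In Green Hackenbush, the Nim-value of a simple path of length k is k.
Branch 1: length 15, Nim-value = 15
Branch 2: length 6, Nim-value = 6
Branch 3: length 10, Nim-value = 10
Total Nim-value = XOR of all branch values:
0 XOR 15 = 15
15 XOR 6 = 9
9 XOR 10 = 3
Nim-value of the tree = 3

3


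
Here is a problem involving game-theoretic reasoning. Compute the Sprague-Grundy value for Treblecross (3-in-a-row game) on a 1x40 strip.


Treblecross: place X on empty cells; 3-in-a-row wins.
Playing within two cells of an existing X lets the opponent win at once, so sensible play treats the cells i-2..i+2 around each X as dead. The player left with no safe cell loses, so this is a normal-play take-away game on strips of safe cells.
Placing X at cell i (0-indexed) of a strip of k safe cells leaves independent strips of sizes max(0, i-2) and max(0, k-i-3). Hence G(k) = mex{ G(max(0,i-2)) XOR G(max(0,k-i-3)) : 0 <= i < k }, with G(0) = 0.
G(1): splits (0,0):0^0=0 -> mex({0}) = 1
G(2): splits (0,0):0^0=0 -> mex({0}) = 1
G(3): splits (0,0):0^0=0 -> mex({0}) = 1
G(4): splits (0,1):0^1=1 (0,0):0^0=0 -> mex({0, 1}) = 2
G(5): splits (0,2):0^1=1 (0,1):0^1=1 (0,0):0^0=0 -> mex({0, 1}) = 2
G(6) = mex({1}) = 0
G(7) = mex({0, 1, 2}) = 3
G(8) = mex({0, 1, 2}) = 3
G(9) = mex({0, 2}) = 1
G(10) = mex({0, 2, 3}) = 1
G(11) = mex({0, 3}) = 1
G(12) = mex({1, 3}) = 0
G(13) = mex({0, 1, 2, 3}) = 4
G(14) = mex({0, 1, 2}) = 3
G(15) = mex({0, 1, 2}) = 3
G(16) = mex({0, 1, 2, 4}) = 3
G(17) = mex({0, 1, 3, 4}) = 2
G(18) = mex({0, 1, 3, 4}) = 2
G(19) = mex({0, 1, 3, 5}) = 2
G(20) = mex({0, 1, 2, 3, 5}) = 4
G(21) = mex({0, 1, 2, 3, 5}) = 4
G(22) = mex({1, 2, 6}) = 0
G(23) = mex({0, 1, 2, 3, 4, 6}) = 5
G(24) = mex({0, 1, 2, 3, 4}) = 5
G(25) = mex({0, 1, 3, 4, 7}) = 2
G(26) = mex({0, 1, 3, 4, 5, 7}) = 2
G(27) = mex({0, 1, 3, 5}) = 2
G(28) = mex({0, 1, 2, 5}) = 3
G(29) = mex({0, 1, 2, 4, 5, 6}) = 3
G(30) = mex({1, 2, 4, 6}) = 0
G(31) = mex({0, 1, 2, 3, 4, 6}) = 5
G(32) = mex({1, 2, 3, 4, 7}) = 0
G(33) = mex({0, 3, 7}) = 1
G(34) = mex({0, 2, 3, 5, 7}) = 1
G(35) = mex({0, 2, 3, 5, 6}) = 1
G(36) = mex({0, 1, 2, 5, 6}) = 3
G(37) = mex({0, 1, 2, 4, 5, 6}) = 3
G(38) = mex({0, 1, 2, 4}) = 3
G(39) = mex({0, 1, 2, 3, 4, 7}) = 5
G(40) = mex({0, 1, 2, 3, 4, 5, 7}) = 6
Therefore G(40) = 6.

6


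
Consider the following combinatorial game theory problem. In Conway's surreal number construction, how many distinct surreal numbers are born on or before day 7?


Day 0: {|} = 0 is born. Count = 1.
Day n: the number of surreal numbers born by day n is 2^(n+1) - 1.
By day 0: 2^1 - 1 = 1
By day 1: 2^2 - 1 = 3
By day 2: 2^3 - 1 = 7
By day 3: 2^4 - 1 = 15
By day 4: 2^5 - 1 = 31
By day 5: 2^6 - 1 = 63
By day 6: 2^7 - 1 = 127
By day 7: 2^8 - 1 = 255
By day 7: 255 surreal numbers.

255


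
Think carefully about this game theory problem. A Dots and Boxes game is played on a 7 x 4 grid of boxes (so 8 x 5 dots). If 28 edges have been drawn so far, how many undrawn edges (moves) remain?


Grid: 7 x 4 boxes, i.e. 8 rows and 5 columns of dots.
Horizontal edges: (rows + 1) * cols = 8 * 4 = 32
Vertical edges: rows * (cols + 1) = 7 * 5 = 35
Total edges: 32 + 35 = 67
Edges drawn: 28
Remaining: 67 - 28 = 39

39


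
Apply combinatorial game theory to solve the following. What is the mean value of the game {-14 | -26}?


Game = {-14 | -26}, a switch {a | b} with numbers a > b.
Its thermograph has left wall a - t and right wall b + t, which meet at t = (a - b)/2, where both equal (a + b)/2. So the mast (mean value) is at (a + b)/2.
Mean = (-14 + (-26))/2 = -40/2 = -20

-20


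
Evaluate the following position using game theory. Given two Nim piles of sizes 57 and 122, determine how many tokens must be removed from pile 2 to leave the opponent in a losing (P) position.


Piles: 57 and 122
Current XOR: 57 XOR 122 = 67 (non-zero, so this is an N-position).
To make the XOR zero, we need to find a move that balances the piles.
For pile 2 (size 122): target = 122 XOR 67 = 57
We reduce pile 2 from 122 to 57.
Tokens removed: 122 - 57 = 65
Verification: 57 XOR 57 = 0

65


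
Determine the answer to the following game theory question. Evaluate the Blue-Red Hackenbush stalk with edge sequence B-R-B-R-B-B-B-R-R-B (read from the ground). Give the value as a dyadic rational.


Edges (from ground): B-R-B-R-B-B-B-R-R-B
By Berlekamp's sign-expansion rule, a Blue-Red Hackenbush stalk has the value of the surreal number whose sign sequence is the edge sequence with B -> + and R -> -.
Sign sequence: +-+-+++--+
Trace the sign expansion in the surreal number tree, starting from 0:
Edge 1: B (sign +) -> bounds (0, +inf), value = 1
Edge 2: R (sign -) -> bounds (0, 1), value = 1/2
Edge 3: B (sign +) -> bounds (1/2, 1), value = 3/4
Edge 4: R (sign -) -> bounds (1/2, 3/4), value = 5/8
Edge 5: B (sign +) -> bounds (5/8, 3/4), value = 11/16
Edge 6: B (sign +) -> bounds (11/16, 3/4), value = 23/32
Edge 7: B (sign +) -> bounds (23/32, 3/4), value = 47/64
Edge 8: R (sign -) -> bounds (23/32, 47/64), value = 93/128
Edge 9: R (sign -) -> bounds (23/32, 93/128), value = 185/256
Edge 10: B (sign +) -> bounds (185/256, 93/128), value = 371/512
Game value = 371/512

371/512


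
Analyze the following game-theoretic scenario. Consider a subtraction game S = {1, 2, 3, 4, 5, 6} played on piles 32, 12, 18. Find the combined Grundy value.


Subtraction set: {1, 2, 3, 4, 5, 6}
For this subtraction set, G(n) = n mod 7 (period = max + 1 = 7).
Pile 1 (size 32): G(32) = 32 mod 7 = 4
Pile 2 (size 12): G(12) = 12 mod 7 = 5
Pile 3 (size 18): G(18) = 18 mod 7 = 4
Total Grundy value = XOR of all: 4 XOR 5 XOR 4 = 5

5


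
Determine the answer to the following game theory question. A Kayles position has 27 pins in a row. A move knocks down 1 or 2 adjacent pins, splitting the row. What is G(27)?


Kayles: a move removes 1 or 2 adjacent pins from a contiguous row.
Removing pins from a row of k leaves two independent rows (a, b) with a + b = k - 1 (one pin) or a + b = k - 2 (two pins); an end removal gives a = 0.
By Sprague-Grundy, G(k) = mex{ G(a) XOR G(b) } over all these splits. G(0) = 0.
G(1): splits (0,0):0^0=0 -> mex({0}) = 1
G(2): splits (0,1):0^1=1 (0,0):0^0=0 -> mex({0, 1}) = 2
G(3): splits (0,2):0^2=2 (1,1):1^1=0 (0,1):0^1=1 -> mex({0, 1, 2}) = 3
G(4): splits (0,3):0^3=3 (1,2):1^2=3 (0,2):0^2=2 (1,1):1^1=0 -> mex({0, 2, 3}) = 1
G(5): splits (0,4):0^1=1 (1,3):1^3=2 (2,2):2^2=0 (0,3):0^3=3 (1,2):1^2=3 -> mex({0, 1, 2, 3}) = 4
G(6) = mex({0, 1, 2, 4}) = 3
G(7) = mex({0, 1, 3, 4, 5}) = 2
G(8) = mex({0, 2, 3, 5, 6}) = 1
G(9) = mex({0, 1, 2, 3, 6, 7}) = 4
G(10) = mex({0, 1, 3, 4, 5, 7}) = 2
G(11) = mex({0, 1, 2, 3, 4, 5}) = 6
G(12) = mex({0, 1, 2, 3, 5, 6, 7}) = 4
G(13) = mex({0, 2, 3, 4, 6, 7}) = 1
G(14) = mex({0, 1, 4, 5, 6, 7}) = 2
G(15) = mex({0, 1, 2, 3, 4, 5, 6}) = 7
G(16) = mex({0, 2, 3, 5, 6, 7}) = 1
G(17) = mex({0, 1, 2, 3, 5, 6, 7}) = 4
G(18) = mex({0, 1, 2, 4, 5, 6}) = 3
G(19) = mex({0, 1, 3, 4, 5, 7}) = 2
G(20) = mex({0, 2, 3, 4, 5, 6, 7}) = 1
G(21) = mex({0, 1, 2, 3, 5, 6, 7}) = 4
G(22) = mex({0, 1, 2, 3, 4, 5, 7}) = 6
G(23) = mex({0, 1, 2, 3, 4, 5, 6}) = 7
G(24) = mex({0, 1, 2, 3, 5, 6, 7}) = 4
G(25) = mex({0, 2, 3, 4, 6, 7}) = 1
G(26) = mex({0, 1, 3, 4, 5, 6, 7}) = 2
G(27) = mex({0, 1, 2, 3, 4, 5, 6, 7}) = 8
Therefore G(27) = 8.

8


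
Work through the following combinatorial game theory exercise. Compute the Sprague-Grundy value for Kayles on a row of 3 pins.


Kayles: a move removes 1 or 2 adjacent pins from a contiguous row.
Removing pins from a row of k leaves two independent rows (a, b) with a + b = k - 1 (one pin) or a + b = k - 2 (two pins); an end removal gives a = 0.
By Sprague-Grundy, G(k) = mex{ G(a) XOR G(b) } over all these splits. G(0) = 0.
G(1): splits (0,0):0^0=0 -> mex({0}) = 1
G(2): splits (0,1):0^1=1 (0,0):0^0=0 -> mex({0, 1}) = 2
G(3): splits (0,2):0^2=2 (1,1):1^1=0 (0,1):0^1=1 -> mex({0, 1, 2}) = 3
Therefore G(3) = 3.

3


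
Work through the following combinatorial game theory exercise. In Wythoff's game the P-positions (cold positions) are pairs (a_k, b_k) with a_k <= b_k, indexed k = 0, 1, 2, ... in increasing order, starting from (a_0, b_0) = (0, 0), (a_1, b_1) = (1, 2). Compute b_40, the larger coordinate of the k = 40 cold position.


By Wythoff's theorem, a_k = floor(k * phi) and b_k = floor(k * phi^2) = a_k + k, where phi = (1 + sqrt(5))/2 is the golden ratio.
phi = (1 + sqrt(5))/2 = 1.618034
phi^2 = phi + 1 = 2.618034
k = 40
k * phi^2 = 40 * 2.618034 = 104.721360
b_40 = floor(k * phi^2) = 104 (check: a_40 + k = 64 + 40 = 104)

104


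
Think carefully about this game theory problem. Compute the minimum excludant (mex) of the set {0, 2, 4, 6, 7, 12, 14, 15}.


Set = {0, 2, 4, 6, 7, 12, 14, 15}
0 is in the set.
1 is NOT in the set. This is the mex.
mex = 1

1


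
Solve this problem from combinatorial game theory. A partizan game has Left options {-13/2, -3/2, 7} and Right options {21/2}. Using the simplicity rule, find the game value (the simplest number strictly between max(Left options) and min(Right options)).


Left options: {-13/2, -3/2, 7}, max = 7
Right options: {21/2}, min = 21/2
All options are numbers and max(Left) < min(Right), so by the simplicity theorem the value is the simplest (earliest-born) number strictly between 7 and 21/2.
Integers 8 through 10 all lie strictly between 7 and 21/2.
Among integers, the simplest (lowest birthday = smallest |n|; 0 is born on day 0, +-n on day n) is 8.
No non-integer in the interval can be simpler: if x is a non-integer in the interval, then floor(x) or ceil(x) also lies in the interval (the interval contains an integer), and both are proper prefixes of x's sign expansion, i.e. born earlier. So the game value is 8.
Game value = 8

8


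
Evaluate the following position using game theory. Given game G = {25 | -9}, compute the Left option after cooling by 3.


Original game: {25 | -9} (a switch {a | b} with a > b).
Cooling by t (for t below the temperature (a - b)/2 = 17) taxes each move by t: {a | b} cooled by t is {a - t | b + t}.
Cooling amount: t = 3
Cooled Left option: 25 - 3 = 22
Cooled Right option: -9 + 3 = -6
Cooled game: {22 | -6}
Left option = 22

22


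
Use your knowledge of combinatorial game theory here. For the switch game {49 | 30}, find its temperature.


The game is {49 | 30}, a switch {a | b} with numbers a > b.
Cooling {a | b} by t gives {a - t | b + t}, which stops being hot when a - t = b + t, i.e. at t = (a - b)/2. So the temperature of a switch is (a - b)/2.
Temperature = (Left option - Right option) / 2
= (49 - (30)) / 2
= 19 / 2
= 19/2

19/2


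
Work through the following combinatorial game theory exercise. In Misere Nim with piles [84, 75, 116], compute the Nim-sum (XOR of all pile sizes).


We need the XOR (exclusive or) of all pile sizes.
After XOR-ing pile 1 (size 84): 0 XOR 84 = 84
After XOR-ing pile 2 (size 75): 84 XOR 75 = 31
After XOR-ing pile 3 (size 116): 31 XOR 116 = 107
The Nim-value of this position is 107.

107


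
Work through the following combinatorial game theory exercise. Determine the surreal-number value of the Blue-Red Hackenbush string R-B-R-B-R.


Edges (from ground): R-B-R-B-R
By Berlekamp's sign-expansion rule, a Blue-Red Hackenbush stalk has the value of the surreal number whose sign sequence is the edge sequence with B -> + and R -> -.
Sign sequence: -+-+-
Trace the sign expansion in the surreal number tree, starting from 0:
Edge 1: R (sign -) -> bounds (-inf, 0), value = -1
Edge 2: B (sign +) -> bounds (-1, 0), value = -1/2
Edge 3: R (sign -) -> bounds (-1, -1/2), value = -3/4
Edge 4: B (sign +) -> bounds (-3/4, -1/2), value = -5/8
Edge 5: R (sign -) -> bounds (-3/4, -5/8), value = -11/16
Game value = -11/16

-11/16


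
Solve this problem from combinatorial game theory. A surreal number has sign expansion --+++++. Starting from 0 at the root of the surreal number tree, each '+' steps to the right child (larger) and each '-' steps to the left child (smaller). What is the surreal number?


Sign expansion: --+++++
Rule: track bounds (lo, hi), initially (-inf, +inf). On '+', the current value becomes lo and we move to the simplest number in (value, hi): value + 1 if hi = +inf, otherwise the midpoint (value + hi)/2. On '-', the current value becomes hi and we move to value - 1 if lo = -inf, otherwise the midpoint (lo + value)/2.
Start at 0.
Step 1: sign = -, move left. Bounds: (-inf, 0). Value = -1
Step 2: sign = -, move left. Bounds: (-inf, -1). Value = -2
Step 3: sign = +, move right. Bounds: (-2, -1). Value = -3/2
Step 4: sign = +, move right. Bounds: (-3/2, -1). Value = -5/4
Step 5: sign = +, move right. Bounds: (-5/4, -1). Value = -9/8
Step 6: sign = +, move right. Bounds: (-9/8, -1). Value = -17/16
Step 7: sign = +, move right. Bounds: (-17/16, -1). Value = -33/32
The surreal number with sign expansion --+++++ is -33/32.

-33/32


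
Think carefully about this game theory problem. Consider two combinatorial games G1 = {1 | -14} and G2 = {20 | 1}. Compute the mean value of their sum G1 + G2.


G1 = {1 | -14}, G2 = {20 | 1}
Each is a switch {a | b} with numbers a > b; its mean value is (a + b)/2, and mean value is additive over game sums: m(G1 + G2) = m(G1) + m(G2).
Mean of G1 = (1 + (-14))/2 = -13/2 = -13/2
Mean of G2 = (20 + (1))/2 = 21/2 = 21/2
Mean of G1 + G2 = -13/2 + 21/2 = 4

4


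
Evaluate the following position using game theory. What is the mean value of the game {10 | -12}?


Game = {10 | -12}, a switch {a | b} with numbers a > b.
Its thermograph has left wall a - t and right wall b + t, which meet at t = (a - b)/2, where both equal (a + b)/2. So the mast (mean value) is at (a + b)/2.
Mean = (10 + (-12))/2 = -2/2 = -1

-1


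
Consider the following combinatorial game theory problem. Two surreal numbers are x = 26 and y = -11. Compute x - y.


x = 26, y = -11
x - y = 26 - -11 = 37

37


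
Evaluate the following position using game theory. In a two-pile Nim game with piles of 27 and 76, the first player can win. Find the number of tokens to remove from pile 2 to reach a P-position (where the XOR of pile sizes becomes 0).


Piles: 27 and 76
Current XOR: 27 XOR 76 = 87 (non-zero, so this is an N-position).
To make the XOR zero, we need to find a move that balances the piles.
For pile 2 (size 76): target = 76 XOR 87 = 27
We reduce pile 2 from 76 to 27.
Tokens removed: 76 - 27 = 49
Verification: 27 XOR 27 = 0

49


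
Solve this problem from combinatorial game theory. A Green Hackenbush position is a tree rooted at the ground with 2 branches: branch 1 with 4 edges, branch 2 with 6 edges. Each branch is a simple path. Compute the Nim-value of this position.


The tree has 2 branches from the ground vertex.
In Green Hackenbush, the Nim-value of a simple path of length k is k.
Branch 1: length 4, Nim-value = 4
Branch 2: length 6, Nim-value = 6
Total Nim-value = XOR of all branch values:
0 XOR 4 = 4
4 XOR 6 = 2
Nim-value of the tree = 2

2


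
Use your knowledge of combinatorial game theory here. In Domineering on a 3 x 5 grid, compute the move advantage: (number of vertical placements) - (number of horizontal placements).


Board is 3 x 5 (rows x cols).
Left (vertical) placements: (rows-1) * cols = 2 * 5 = 10
Right (horizontal) placements: rows * (cols-1) = 3 * 4 = 12
Advantage = Left - Right = 10 - 12 = -2

-2
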